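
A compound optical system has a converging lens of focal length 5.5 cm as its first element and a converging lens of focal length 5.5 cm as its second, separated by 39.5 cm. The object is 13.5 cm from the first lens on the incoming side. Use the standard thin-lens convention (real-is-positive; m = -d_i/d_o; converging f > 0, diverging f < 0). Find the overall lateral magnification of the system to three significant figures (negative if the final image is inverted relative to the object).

Lens 1: 1/d_i1 = 1/f_1 - 1/d_o1 = 1/5.5 - 1/13.5 = 0.10774 cm^-1, so d_i1 = 9.281 cm.
m_1 = -(9.281)/13.5 = -0.6875.
Object distance for lens 2: d_o2 = 39.5 - 9.281 = 30.219 cm.
Lens 2: 1/d_i2 = 1/f_2 - 1/d_o2 = 1/5.5 - 1/(30.219) = 0.14873 cm^-1, so d_i2 = 6.724 cm.
m_2 = -(6.724)/(30.219) = -0.2225.
Overall magnification: m = m_1 m_2 = 0.1530.

0.153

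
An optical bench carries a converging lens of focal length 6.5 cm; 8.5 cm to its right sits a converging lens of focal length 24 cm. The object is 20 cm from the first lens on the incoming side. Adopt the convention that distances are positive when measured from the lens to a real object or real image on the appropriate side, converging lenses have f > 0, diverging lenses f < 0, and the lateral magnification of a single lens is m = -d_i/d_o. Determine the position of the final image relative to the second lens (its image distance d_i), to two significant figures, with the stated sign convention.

Applying the thin-lens equation to the first lens, 1/6.5 = 1/20 + 1/d_i1, which gives d_i1 = 9.630 cm.
This image would form 9.630 cm past lens 1, i.e. 1.130 cm beyond lens 2, so it is a virtual object for lens 2: d_o2 = 8.5 - 9.630 = -1.130 cm.
Applying the thin-lens equation again with f_2 = 24 cm and d_o2 = -1.130 cm gives d_i2 = 1.079 cm.

1.1 cm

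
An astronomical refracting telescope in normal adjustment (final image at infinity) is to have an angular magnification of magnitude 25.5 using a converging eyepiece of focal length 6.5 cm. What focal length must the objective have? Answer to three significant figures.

166 cm

|M| = f_obj/|f_eye|, so f_obj = |M| x |f_eye| = 25.5 x 6.5 = 165.750 cm.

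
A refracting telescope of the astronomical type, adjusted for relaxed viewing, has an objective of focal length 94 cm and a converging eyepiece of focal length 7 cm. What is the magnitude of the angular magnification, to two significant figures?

13

|M| = f_obj/|f_eye| = 94/7 = 13.429.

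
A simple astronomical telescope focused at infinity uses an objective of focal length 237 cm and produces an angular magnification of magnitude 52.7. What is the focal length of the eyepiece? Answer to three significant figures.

4.50 cm

|M| = f_obj/f_eye, so f_eye = f_obj/|M| = 237/52.7 = 4.497 cm.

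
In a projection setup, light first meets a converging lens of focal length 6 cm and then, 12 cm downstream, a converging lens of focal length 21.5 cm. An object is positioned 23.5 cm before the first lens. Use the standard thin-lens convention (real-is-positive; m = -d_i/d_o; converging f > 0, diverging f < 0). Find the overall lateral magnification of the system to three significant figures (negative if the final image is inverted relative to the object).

Lens 1: 1/d_i1 = 1/f_1 - 1/d_o1 = 1/6 - 1/23.5 = 0.12411 cm^-1, so d_i1 = 8.057 cm.
m_1 = -(8.057)/23.5 = -0.3429.
That image sits 3.943 cm in front of the second lens, so d_o2 = 3.943 cm.
Lens 2: 1/d_i2 = 1/f_2 - 1/d_o2 = 1/21.5 - 1/(3.943) = -0.20711 cm^-1, so d_i2 = -4.828 cm.
m_2 = -(-4.828)/(3.943) = 1.2246.
Total m = m_1 x m_2 = (-0.3429)(1.2246) = -0.4199.

-0.420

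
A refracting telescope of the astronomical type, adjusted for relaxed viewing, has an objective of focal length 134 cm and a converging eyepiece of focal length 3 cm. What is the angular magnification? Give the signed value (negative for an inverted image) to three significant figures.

M = -f_obj/f_eye = -134/(3) = -44.667.

-44.7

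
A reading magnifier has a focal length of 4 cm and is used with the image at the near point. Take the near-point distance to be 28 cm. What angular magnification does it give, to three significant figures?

8.00

M = 1 + D/f = 1 + 28/4 = 8.000.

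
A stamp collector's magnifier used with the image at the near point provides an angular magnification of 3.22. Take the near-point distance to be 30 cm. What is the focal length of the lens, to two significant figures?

For the image at the near point, M = 1 + D/f.
f = D/(M - 1) = 30/(3.22 - 1) = 13.514 cm.

14 cm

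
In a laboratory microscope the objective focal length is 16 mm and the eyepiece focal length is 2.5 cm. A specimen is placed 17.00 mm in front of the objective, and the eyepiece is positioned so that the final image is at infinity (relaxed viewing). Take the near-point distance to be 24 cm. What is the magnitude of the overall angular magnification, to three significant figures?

154

Convert to cm: f_obj = 16 mm = 1.6 cm; d_o = 17.00 mm = 1.70 cm.
Objective: 1/d_i = 1/f_obj - 1/d_o = 1/1.6 - 1/1.70 = 0.03676 cm^-1, so d_i = 27.200 cm.
m_obj = -d_i/d_o = -27.200/1.70 = -16.000.
Eyepiece angular magnification (image at infinity): M_eye = D/f_e = 24/2.5 = 9.600.
Overall M = m_obj x M_eye = (-16.000)(9.600) = -153.60.
|M| = 153.60.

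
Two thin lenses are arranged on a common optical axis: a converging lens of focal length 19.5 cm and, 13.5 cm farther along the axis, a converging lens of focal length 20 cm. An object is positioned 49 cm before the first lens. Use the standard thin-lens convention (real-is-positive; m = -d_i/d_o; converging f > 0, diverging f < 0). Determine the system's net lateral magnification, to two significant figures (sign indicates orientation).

Lens 1: 1/d_i1 = 1/f_1 - 1/d_o1 = 1/19.5 - 1/49 = 0.03087 cm^-1, so d_i1 = 32.390 cm.
m_1 = -(32.390)/49 = -0.6610.
Since 32.390 cm > 13.5 cm, the first image lies past the second lens and serves as a virtual object: d_o2 = L - d_i1 = -18.890 cm.
Lens 2: 1/d_i2 = 1/f_2 - 1/d_o2 = 1/20 - 1/(-18.890) = 0.10294 cm^-1, so d_i2 = 9.715 cm.
m_2 = -(9.715)/(-18.890) = 0.5143.
Overall magnification: m = m_1 m_2 = -0.3399.

-0.34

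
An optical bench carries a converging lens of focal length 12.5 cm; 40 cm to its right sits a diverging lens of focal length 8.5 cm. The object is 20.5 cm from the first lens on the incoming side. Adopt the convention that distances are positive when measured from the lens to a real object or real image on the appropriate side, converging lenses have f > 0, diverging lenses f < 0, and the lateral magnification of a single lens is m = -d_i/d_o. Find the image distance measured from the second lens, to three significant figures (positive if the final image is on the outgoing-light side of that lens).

Applying the thin-lens equation to the first lens, 1/12.5 = 1/20.5 + 1/d_i1, which gives d_i1 = 32.031 cm.
That image sits 7.969 cm in front of the second lens, so d_o2 = 7.969 cm.
Applying the thin-lens equation again with f_2 = -8.5 cm and d_o2 = 7.969 cm gives d_i2 = -4.113 cm.

-4.11 cm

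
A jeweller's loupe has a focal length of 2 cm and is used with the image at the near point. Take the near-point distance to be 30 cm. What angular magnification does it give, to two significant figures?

M = 1 + D/f = 1 + 30/2 = 16.000.

16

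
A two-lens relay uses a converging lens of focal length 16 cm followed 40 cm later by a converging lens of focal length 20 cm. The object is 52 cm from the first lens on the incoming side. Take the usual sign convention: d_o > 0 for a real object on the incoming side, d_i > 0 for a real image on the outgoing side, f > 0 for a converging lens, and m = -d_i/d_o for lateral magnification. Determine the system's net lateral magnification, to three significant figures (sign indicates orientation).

-2.86

First lens: d_i1 = 1/(1/16 - 1/52) = 23.111 cm.
m_1 = -(23.111)/52 = -0.4444.
Object distance for lens 2: d_o2 = 40 - 23.111 = 16.889 cm.
Second lens: d_i2 = 1/(1/20 - 1/(16.889)) = -108.571 cm.
m_2 = -(-108.571)/(16.889) = 6.4286.
Overall magnification: m = m_1 m_2 = -2.8571.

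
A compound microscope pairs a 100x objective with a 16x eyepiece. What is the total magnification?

The overall magnification of a compound microscope is the product of the objective and eyepiece magnifications:
M = M_obj x M_eye = 100 x 16 = 1600.

1600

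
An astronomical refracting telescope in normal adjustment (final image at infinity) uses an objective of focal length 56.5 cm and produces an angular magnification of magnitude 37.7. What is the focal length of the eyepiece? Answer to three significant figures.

1.50 cm

|M| = f_obj/f_eye, so f_eye = f_obj/|M| = 56.5/37.7 = 1.499 cm.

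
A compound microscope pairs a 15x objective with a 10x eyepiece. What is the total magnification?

The overall magnification of a compound microscope is the product of the objective and eyepiece magnifications:
M = M_obj x M_eye = 15 x 10 = 150.

150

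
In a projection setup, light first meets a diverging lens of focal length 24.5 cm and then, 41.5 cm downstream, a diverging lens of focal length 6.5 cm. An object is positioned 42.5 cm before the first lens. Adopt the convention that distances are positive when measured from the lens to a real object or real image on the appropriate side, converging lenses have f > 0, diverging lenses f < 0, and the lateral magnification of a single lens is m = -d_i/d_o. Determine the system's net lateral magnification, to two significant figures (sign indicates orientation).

First lens: d_i1 = 1/(1/(-24.5) - 1/42.5) = -15.541 cm.
m_1 = -(-15.541)/42.5 = 0.3657.
With d_i1 < 0 the first image is virtual and lies on the object side; the object distance for lens 2 is d_o2 = 41.5 - (-15.541) = 57.041 cm.
Second lens: d_i2 = 1/(1/(-6.5) - 1/(57.041)) = -5.835 cm.
m_2 = -(-5.835)/(57.041) = 0.1023.
Overall magnification: m = m_1 m_2 = 0.0374.

0.037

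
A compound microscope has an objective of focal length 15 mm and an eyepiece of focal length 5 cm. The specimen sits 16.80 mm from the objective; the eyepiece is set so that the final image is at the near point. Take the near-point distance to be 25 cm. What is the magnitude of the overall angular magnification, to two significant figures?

Convert to cm: f_obj = 15 mm = 1.5 cm; d_o = 16.80 mm = 1.68 cm.
Objective: 1/d_i = 1/f_obj - 1/d_o = 1/1.5 - 1/1.68 = 0.07143 cm^-1, so d_i = 14.000 cm.
m_obj = -d_i/d_o = -14.000/1.68 = -8.333.
Eyepiece angular magnification (image at near point): M_eye = 1 + D/f_e = 1 + 25/5 = 6.000.
Overall M = m_obj x M_eye = (-8.333)(6.000) = -50.00.
|M| = 50.00.

50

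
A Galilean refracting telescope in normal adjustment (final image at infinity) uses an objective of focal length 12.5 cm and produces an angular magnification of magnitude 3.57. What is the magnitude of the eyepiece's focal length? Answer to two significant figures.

3.5 cm

|M| = f_obj/|f_eye|, so |f_eye| = f_obj/|M| = 12.5/3.57 = 3.501 cm.
(The eyepiece is diverging, so its signed focal length is -3.501 cm.)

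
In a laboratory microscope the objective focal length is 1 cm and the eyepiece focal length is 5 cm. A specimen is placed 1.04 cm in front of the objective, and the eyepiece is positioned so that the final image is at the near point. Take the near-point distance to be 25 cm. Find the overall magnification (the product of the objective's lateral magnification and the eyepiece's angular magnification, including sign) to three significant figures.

Objective: 1/d_i = 1/f_obj - 1/d_o = 1/1 - 1/1.04 = 0.03846 cm^-1, so d_i = 26.000 cm.
m_obj = -d_i/d_o = -26.000/1.04 = -25.000.
Eyepiece angular magnification (image at near point): M_eye = 1 + D/f_e = 1 + 25/5 = 6.000.
Overall M = m_obj x M_eye = (-25.000)(6.000) = -150.00.

-150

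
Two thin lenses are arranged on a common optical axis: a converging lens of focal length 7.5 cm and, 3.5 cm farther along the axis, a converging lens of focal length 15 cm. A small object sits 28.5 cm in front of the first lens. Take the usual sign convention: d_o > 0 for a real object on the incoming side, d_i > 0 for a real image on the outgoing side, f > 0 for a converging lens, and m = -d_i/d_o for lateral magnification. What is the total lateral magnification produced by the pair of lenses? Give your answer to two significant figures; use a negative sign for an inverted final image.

-0.25

First lens: d_i1 = 1/(1/7.5 - 1/28.5) = 10.179 cm.
m_1 = -(10.179)/28.5 = -0.3571.
Since 10.179 cm > 3.5 cm, the first image lies past the second lens and serves as a virtual object: d_o2 = L - d_i1 = -6.679 cm.
Second lens: d_i2 = 1/(1/15 - 1/(-6.679)) = 4.621 cm.
m_2 = -(4.621)/(-6.679) = 0.6919.
The system's lateral magnification is m_1 m_2 = (-0.3571)(0.6919) = -0.2471.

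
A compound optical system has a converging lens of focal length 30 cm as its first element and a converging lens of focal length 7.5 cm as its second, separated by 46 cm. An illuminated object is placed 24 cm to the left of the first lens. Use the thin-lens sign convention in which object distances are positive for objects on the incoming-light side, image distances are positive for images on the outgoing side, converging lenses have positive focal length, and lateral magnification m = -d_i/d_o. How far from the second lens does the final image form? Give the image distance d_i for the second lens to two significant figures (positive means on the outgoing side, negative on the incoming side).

Applying the thin-lens equation to the first lens, 1/30 = 1/24 + 1/d_i1, which gives d_i1 = -120.000 cm.
The intermediate image is virtual, 120.000 cm to the left of lens 1, so d_o2 = L - d_i1 = 46 - (-120.000) = 166.000 cm.
Applying the thin-lens equation again with f_2 = 7.5 cm and d_o2 = 166.000 cm gives d_i2 = 7.855 cm.

7.9 cm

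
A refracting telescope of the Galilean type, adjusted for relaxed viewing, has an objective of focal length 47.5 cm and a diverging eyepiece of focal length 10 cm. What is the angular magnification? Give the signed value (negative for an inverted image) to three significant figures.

M = -f_obj/f_eye = -47.5/(-10) = 4.750.

4.75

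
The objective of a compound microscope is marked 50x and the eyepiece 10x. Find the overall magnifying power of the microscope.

The overall magnification of a compound microscope is the product of the objective and eyepiece magnifications:
M = M_obj x M_eye = 50 x 10 = 500.

500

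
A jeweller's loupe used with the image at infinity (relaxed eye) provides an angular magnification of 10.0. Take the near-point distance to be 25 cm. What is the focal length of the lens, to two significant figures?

For the image at infinity, M = D/f.
f = D/M = 25/10.0 = 2.500 cm.

2.5 cm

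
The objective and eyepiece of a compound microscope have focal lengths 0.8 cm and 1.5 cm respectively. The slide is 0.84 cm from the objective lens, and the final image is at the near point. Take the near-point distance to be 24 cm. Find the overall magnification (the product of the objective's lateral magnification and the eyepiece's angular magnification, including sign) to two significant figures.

Objective: 1/d_i = 1/f_obj - 1/d_o = 1/0.8 - 1/0.84 = 0.05952 cm^-1, so d_i = 16.800 cm.
m_obj = -d_i/d_o = -16.800/0.84 = -20.000.
Eyepiece angular magnification (image at near point): M_eye = 1 + D/f_e = 1 + 24/1.5 = 17.000.
Overall M = m_obj x M_eye = (-20.000)(17.000) = -340.00.

-340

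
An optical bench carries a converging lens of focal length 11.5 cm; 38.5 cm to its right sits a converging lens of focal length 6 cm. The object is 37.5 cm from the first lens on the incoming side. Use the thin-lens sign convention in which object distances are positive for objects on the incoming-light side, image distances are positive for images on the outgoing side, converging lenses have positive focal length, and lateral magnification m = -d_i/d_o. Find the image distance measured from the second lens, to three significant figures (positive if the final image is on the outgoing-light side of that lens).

Applying the thin-lens equation to the first lens, 1/11.5 = 1/37.5 + 1/d_i1, which gives d_i1 = 16.587 cm.
The intermediate image is 16.587 cm to the right of lens 1, so d_o2 = L - d_i1 = 38.5 - 16.587 = 21.913 cm.
Applying the thin-lens equation again with f_2 = 6 cm and d_o2 = 21.913 cm gives d_i2 = 8.262 cm.

8.26 cm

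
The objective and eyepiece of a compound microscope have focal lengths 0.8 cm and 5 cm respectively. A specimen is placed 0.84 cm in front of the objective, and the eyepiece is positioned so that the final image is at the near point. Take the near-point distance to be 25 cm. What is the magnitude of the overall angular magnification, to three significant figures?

120

Objective: 1/d_i = 1/f_obj - 1/d_o = 1/0.8 - 1/0.84 = 0.05952 cm^-1, so d_i = 16.800 cm.
m_obj = -d_i/d_o = -16.800/0.84 = -20.000.
Eyepiece angular magnification (image at near point): M_eye = 1 + D/f_e = 1 + 25/5 = 6.000.
Overall M = m_obj x M_eye = (-20.000)(6.000) = -120.00.
|M| = 120.00.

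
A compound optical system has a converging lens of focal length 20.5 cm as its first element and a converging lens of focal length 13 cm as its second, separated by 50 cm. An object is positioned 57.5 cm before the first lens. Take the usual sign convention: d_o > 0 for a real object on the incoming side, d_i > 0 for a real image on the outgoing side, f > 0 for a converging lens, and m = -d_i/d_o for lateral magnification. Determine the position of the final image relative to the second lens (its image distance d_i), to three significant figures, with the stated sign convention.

Applying the thin-lens equation to the first lens, 1/20.5 = 1/57.5 + 1/d_i1, which gives d_i1 = 31.858 cm.
That image sits 18.142 cm in front of the second lens, so d_o2 = 18.142 cm.
Applying the thin-lens equation again with f_2 = 13 cm and d_o2 = 18.142 cm gives d_i2 = 45.867 cm.

45.9 cm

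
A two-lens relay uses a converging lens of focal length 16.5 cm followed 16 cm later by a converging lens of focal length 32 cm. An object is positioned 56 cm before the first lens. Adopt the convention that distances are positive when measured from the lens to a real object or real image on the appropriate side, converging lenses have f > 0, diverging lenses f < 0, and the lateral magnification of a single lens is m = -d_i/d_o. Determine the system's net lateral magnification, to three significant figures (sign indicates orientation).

-0.339

Lens 1: 1/d_i1 = 1/f_1 - 1/d_o1 = 1/16.5 - 1/56 = 0.04275 cm^-1, so d_i1 = 23.392 cm.
m_1 = -(23.392)/56 = -0.4177.
Since 23.392 cm > 16 cm, the first image lies past the second lens and serves as a virtual object: d_o2 = L - d_i1 = -7.392 cm.
Lens 2: 1/d_i2 = 1/f_2 - 1/d_o2 = 1/32 - 1/(-7.392) = 0.16652 cm^-1, so d_i2 = 6.005 cm.
m_2 = -(6.005)/(-7.392) = 0.8123.
Overall magnification: m = m_1 m_2 = -0.3393.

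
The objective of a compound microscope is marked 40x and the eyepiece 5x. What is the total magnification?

The overall magnification of a compound microscope is the product of the objective and eyepiece magnifications:
M = M_obj x M_eye = 40 x 5 = 200.

200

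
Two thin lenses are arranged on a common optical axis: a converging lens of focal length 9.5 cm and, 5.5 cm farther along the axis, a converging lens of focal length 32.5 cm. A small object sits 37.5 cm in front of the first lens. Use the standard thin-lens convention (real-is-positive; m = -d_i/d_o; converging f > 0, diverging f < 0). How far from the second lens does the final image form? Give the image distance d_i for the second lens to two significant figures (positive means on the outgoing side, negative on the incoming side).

5.9 cm

Applying the thin-lens equation to the first lens, 1/9.5 = 1/37.5 + 1/d_i1, which gives d_i1 = 12.723 cm.
This image would form 12.723 cm past lens 1, i.e. 7.223 cm beyond lens 2, so it is a virtual object for lens 2: d_o2 = 5.5 - 12.723 = -7.223 cm.
Applying the thin-lens equation again with f_2 = 32.5 cm and d_o2 = -7.223 cm gives d_i2 = 5.910 cm.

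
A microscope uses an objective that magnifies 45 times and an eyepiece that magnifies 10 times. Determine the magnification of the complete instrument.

450

The overall magnification of a compound microscope is the product of the objective and eyepiece magnifications:
M = M_obj x M_eye = 45 x 10 = 450.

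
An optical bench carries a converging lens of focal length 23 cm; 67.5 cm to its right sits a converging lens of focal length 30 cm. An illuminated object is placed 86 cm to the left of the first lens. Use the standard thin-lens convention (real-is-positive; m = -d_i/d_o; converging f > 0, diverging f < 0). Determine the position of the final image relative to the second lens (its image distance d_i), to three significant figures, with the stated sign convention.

177 cm

First lens: d_i1 = 1/(1/23 - 1/86) = 31.397 cm.
That image sits 36.103 cm in front of the second lens, so d_o2 = 36.103 cm.
Second lens: d_i2 = 1/(1/30 - 1/(36.103)) = 177.464 cm.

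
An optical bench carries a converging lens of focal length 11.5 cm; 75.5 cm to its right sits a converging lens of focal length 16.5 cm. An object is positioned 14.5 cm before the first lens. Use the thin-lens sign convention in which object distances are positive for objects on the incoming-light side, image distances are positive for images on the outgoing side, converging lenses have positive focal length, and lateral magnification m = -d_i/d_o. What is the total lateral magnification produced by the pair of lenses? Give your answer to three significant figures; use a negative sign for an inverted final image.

18.5

Lens 1: 1/d_i1 = 1/f_1 - 1/d_o1 = 1/11.5 - 1/14.5 = 0.01799 cm^-1, so d_i1 = 55.583 cm.
m_1 = -(55.583)/14.5 = -3.8333.
That image sits 19.917 cm in front of the second lens, so d_o2 = 19.917 cm.
Lens 2: 1/d_i2 = 1/f_2 - 1/d_o2 = 1/16.5 - 1/(19.917) = 0.01040 cm^-1, so d_i2 = 96.183 cm.
m_2 = -(96.183)/(19.917) = -4.8293.
Overall magnification: m = m_1 m_2 = 18.5122.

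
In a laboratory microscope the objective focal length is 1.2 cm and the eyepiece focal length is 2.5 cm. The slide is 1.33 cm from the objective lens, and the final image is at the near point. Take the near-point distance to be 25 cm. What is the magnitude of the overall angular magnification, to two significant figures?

Objective: 1/d_i = 1/f_obj - 1/d_o = 1/1.2 - 1/1.33 = 0.08145 cm^-1, so d_i = 12.277 cm.
m_obj = -d_i/d_o = -12.277/1.33 = -9.231.
Eyepiece angular magnification (image at near point): M_eye = 1 + D/f_e = 1 + 25/2.5 = 11.000.
Overall M = m_obj x M_eye = (-9.231)(11.000) = -101.54.
|M| = 101.54.

100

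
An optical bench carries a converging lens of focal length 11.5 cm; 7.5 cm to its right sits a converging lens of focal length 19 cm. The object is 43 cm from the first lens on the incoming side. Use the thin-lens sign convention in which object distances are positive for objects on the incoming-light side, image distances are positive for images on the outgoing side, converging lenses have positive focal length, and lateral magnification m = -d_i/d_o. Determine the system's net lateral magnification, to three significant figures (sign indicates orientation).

Lens 1: 1/d_i1 = 1/f_1 - 1/d_o1 = 1/11.5 - 1/43 = 0.06370 cm^-1, so d_i1 = 15.698 cm.
m_1 = -(15.698)/43 = -0.3651.
This image would form 15.698 cm past lens 1, i.e. 8.198 cm beyond lens 2, so it is a virtual object for lens 2: d_o2 = 7.5 - 15.698 = -8.198 cm.
Lens 2: 1/d_i2 = 1/f_2 - 1/d_o2 = 1/19 - 1/(-8.198) = 0.17461 cm^-1, so d_i2 = 5.727 cm.
m_2 = -(5.727)/(-8.198) = 0.6986.
Overall magnification: m = m_1 m_2 = -0.2550.

-0.255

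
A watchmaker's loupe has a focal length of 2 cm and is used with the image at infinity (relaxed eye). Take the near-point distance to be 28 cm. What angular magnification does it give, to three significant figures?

M = D/f = 28/2 = 14.000.

14.0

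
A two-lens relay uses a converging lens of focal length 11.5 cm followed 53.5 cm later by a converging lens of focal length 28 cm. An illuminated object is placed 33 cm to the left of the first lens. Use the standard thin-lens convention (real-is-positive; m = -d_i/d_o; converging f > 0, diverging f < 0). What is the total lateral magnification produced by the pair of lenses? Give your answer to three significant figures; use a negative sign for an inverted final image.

1.91

First lens: d_i1 = 1/(1/11.5 - 1/33) = 17.651 cm.
m_1 = -(17.651)/33 = -0.5349.
That image sits 35.849 cm in front of the second lens, so d_o2 = 35.849 cm.
Second lens: d_i2 = 1/(1/28 - 1/(35.849)) = 127.887 cm.
m_2 = -(127.887)/(35.849) = -3.5674.
The system's lateral magnification is m_1 m_2 = (-0.5349)(-3.5674) = 1.9081.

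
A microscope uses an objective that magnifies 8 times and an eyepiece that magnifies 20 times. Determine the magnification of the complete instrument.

160

The overall magnification of a compound microscope is the product of the objective and eyepiece magnifications:
M = M_obj x M_eye = 8 x 20 = 160.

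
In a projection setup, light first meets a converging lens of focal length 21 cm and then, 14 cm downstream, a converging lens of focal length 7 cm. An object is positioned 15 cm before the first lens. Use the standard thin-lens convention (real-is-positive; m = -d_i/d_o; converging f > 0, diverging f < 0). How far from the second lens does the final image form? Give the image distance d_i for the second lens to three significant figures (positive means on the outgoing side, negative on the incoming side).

7.82 cm

Applying the thin-lens equation to the first lens, 1/21 = 1/15 + 1/d_i1, which gives d_i1 = -52.500 cm.
The intermediate image is virtual, 52.500 cm to the left of lens 1, so d_o2 = L - d_i1 = 14 - (-52.500) = 66.500 cm.
Applying the thin-lens equation again with f_2 = 7 cm and d_o2 = 66.500 cm gives d_i2 = 7.824 cm.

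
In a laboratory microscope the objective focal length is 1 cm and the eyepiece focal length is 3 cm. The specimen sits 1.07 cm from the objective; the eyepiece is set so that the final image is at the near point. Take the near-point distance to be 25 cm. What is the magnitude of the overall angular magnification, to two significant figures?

Objective: 1/d_i = 1/f_obj - 1/d_o = 1/1 - 1/1.07 = 0.06542 cm^-1, so d_i = 15.286 cm.
m_obj = -d_i/d_o = -15.286/1.07 = -14.286.
Eyepiece angular magnification (image at near point): M_eye = 1 + D/f_e = 1 + 25/3 = 9.333.
Overall M = m_obj x M_eye = (-14.286)(9.333) = -133.33.
|M| = 133.33.

130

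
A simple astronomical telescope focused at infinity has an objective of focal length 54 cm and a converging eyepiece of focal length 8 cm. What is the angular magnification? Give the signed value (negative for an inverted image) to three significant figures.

M = -f_obj/f_eye = -54/(8) = -6.750.

-6.75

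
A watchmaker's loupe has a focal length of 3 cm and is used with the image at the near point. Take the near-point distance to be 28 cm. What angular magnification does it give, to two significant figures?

M = 1 + D/f = 1 + 28/3 = 10.333.

10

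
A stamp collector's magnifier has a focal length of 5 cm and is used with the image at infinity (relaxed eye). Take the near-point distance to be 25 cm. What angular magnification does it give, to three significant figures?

5.00

M = D/f = 25/5 = 5.000.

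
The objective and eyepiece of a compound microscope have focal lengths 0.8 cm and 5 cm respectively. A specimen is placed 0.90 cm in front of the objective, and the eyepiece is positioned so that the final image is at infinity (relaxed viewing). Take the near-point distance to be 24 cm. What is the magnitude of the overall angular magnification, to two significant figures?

38

Objective: 1/d_i = 1/f_obj - 1/d_o = 1/0.8 - 1/0.90 = 0.13889 cm^-1, so d_i = 7.200 cm.
m_obj = -d_i/d_o = -7.200/0.90 = -8.000.
Eyepiece angular magnification (image at infinity): M_eye = D/f_e = 24/5 = 4.800.
Overall M = m_obj x M_eye = (-8.000)(4.800) = -38.40.
|M| = 38.40.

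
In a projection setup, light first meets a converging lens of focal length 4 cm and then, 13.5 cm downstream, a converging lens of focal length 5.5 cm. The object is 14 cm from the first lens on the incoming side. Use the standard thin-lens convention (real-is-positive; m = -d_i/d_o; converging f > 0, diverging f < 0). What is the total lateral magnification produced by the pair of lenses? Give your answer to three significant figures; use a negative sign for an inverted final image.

Lens 1: 1/d_i1 = 1/f_1 - 1/d_o1 = 1/4 - 1/14 = 0.17857 cm^-1, so d_i1 = 5.600 cm.
m_1 = -(5.600)/14 = -0.4000.
The intermediate image is 5.600 cm to the right of lens 1, so d_o2 = L - d_i1 = 13.5 - 5.600 = 7.900 cm.
Lens 2: 1/d_i2 = 1/f_2 - 1/d_o2 = 1/5.5 - 1/(7.900) = 0.05524 cm^-1, so d_i2 = 18.104 cm.
m_2 = -(18.104)/(7.900) = -2.2917.
The system's lateral magnification is m_1 m_2 = (-0.4000)(-2.2917) = 0.9167.

0.917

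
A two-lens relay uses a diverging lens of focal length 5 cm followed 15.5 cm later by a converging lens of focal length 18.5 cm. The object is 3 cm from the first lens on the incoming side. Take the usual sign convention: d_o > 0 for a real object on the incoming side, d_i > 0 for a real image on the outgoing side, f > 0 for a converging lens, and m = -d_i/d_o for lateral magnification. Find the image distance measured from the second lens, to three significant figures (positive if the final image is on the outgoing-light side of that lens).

-286 cm

Applying the thin-lens equation to the first lens, 1/(-5) = 1/3 + 1/d_i1, which gives d_i1 = -1.875 cm.
With d_i1 < 0 the first image is virtual and lies on the object side; the object distance for lens 2 is d_o2 = 15.5 - (-1.875) = 17.375 cm.
Applying the thin-lens equation again with f_2 = 18.5 cm and d_o2 = 17.375 cm gives d_i2 = -285.722 cm.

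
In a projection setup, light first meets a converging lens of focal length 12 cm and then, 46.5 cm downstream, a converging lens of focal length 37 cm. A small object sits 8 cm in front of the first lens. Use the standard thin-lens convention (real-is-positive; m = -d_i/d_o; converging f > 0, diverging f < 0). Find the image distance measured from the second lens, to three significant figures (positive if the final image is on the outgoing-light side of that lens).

First lens: d_i1 = 1/(1/12 - 1/8) = -24.000 cm.
With d_i1 < 0 the first image is virtual and lies on the object side; the object distance for lens 2 is d_o2 = 46.5 - (-24.000) = 70.500 cm.
Second lens: d_i2 = 1/(1/37 - 1/(70.500)) = 77.866 cm.

77.9 cm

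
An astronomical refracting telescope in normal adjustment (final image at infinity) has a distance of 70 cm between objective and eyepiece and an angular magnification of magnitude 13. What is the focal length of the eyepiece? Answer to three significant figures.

In normal adjustment the tube length equals f_obj + f_eye and |M| = f_obj/f_eye.
So f_obj = 13 f_eye and 13 f_eye + f_eye = 70 cm, giving f_eye = 70/14 = 5.000 cm and f_obj = 65.000 cm.

5.00 cm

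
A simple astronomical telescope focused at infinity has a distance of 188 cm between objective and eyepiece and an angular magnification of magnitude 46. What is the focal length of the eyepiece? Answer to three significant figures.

4.00 cm

In normal adjustment the tube length equals f_obj + f_eye and |M| = f_obj/f_eye.
So f_obj = 46 f_eye and 46 f_eye + f_eye = 188 cm, giving f_eye = 188/47 = 4.000 cm and f_obj = 184.000 cm.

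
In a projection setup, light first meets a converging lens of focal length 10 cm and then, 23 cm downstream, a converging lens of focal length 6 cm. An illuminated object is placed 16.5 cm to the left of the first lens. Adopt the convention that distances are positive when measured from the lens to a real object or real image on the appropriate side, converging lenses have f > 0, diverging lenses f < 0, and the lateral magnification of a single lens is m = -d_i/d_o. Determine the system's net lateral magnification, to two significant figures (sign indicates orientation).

Lens 1: 1/d_i1 = 1/f_1 - 1/d_o1 = 1/10 - 1/16.5 = 0.03939 cm^-1, so d_i1 = 25.385 cm.
m_1 = -(25.385)/16.5 = -1.5385.
Since 25.385 cm > 23 cm, the first image lies past the second lens and serves as a virtual object: d_o2 = L - d_i1 = -2.385 cm.
Lens 2: 1/d_i2 = 1/f_2 - 1/d_o2 = 1/6 - 1/(-2.385) = 0.58602 cm^-1, so d_i2 = 1.706 cm.
m_2 = -(1.706)/(-2.385) = 0.7156.
Overall magnification: m = m_1 m_2 = -1.1009.

-1.1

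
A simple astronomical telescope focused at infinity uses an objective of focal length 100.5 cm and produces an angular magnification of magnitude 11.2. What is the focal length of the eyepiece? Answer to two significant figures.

9.0 cm

|M| = f_obj/f_eye, so f_eye = f_obj/|M| = 100.5/11.2 = 8.973 cm.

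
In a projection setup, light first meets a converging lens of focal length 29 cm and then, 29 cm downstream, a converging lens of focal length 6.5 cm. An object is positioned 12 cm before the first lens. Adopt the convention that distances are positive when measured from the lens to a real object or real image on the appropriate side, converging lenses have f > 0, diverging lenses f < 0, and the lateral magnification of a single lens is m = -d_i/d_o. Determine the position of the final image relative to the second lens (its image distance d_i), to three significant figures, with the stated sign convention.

Lens 1: 1/d_i1 = 1/f_1 - 1/d_o1 = 1/29 - 1/12 = -0.04885 cm^-1, so d_i1 = -20.471 cm.
The intermediate image is virtual, 20.471 cm to the left of lens 1, so d_o2 = L - d_i1 = 29 - (-20.471) = 49.471 cm.
Lens 2: 1/d_i2 = 1/f_2 - 1/d_o2 = 1/6.5 - 1/(49.471) = 0.13363 cm^-1, so d_i2 = 7.483 cm.

7.48 cm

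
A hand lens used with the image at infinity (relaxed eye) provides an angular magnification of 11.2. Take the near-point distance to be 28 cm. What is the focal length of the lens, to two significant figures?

2.5 cm

For the image at infinity, M = D/f.
f = D/M = 28/11.2 = 2.500 cm.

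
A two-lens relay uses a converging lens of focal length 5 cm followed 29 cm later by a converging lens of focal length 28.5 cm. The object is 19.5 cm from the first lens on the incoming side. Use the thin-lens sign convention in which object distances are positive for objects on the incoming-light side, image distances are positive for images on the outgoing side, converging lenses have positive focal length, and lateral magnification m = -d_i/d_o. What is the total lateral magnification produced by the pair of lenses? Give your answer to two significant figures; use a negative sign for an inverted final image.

-1.6

Lens 1: 1/d_i1 = 1/f_1 - 1/d_o1 = 1/5 - 1/19.5 = 0.14872 cm^-1, so d_i1 = 6.724 cm.
m_1 = -(6.724)/19.5 = -0.3448.
Object distance for lens 2: d_o2 = 29 - 6.724 = 22.276 cm.
Lens 2: 1/d_i2 = 1/f_2 - 1/d_o2 = 1/28.5 - 1/(22.276) = -0.00980 cm^-1, so d_i2 = -102.000 cm.
m_2 = -(-102.000)/(22.276) = 4.5789.
The system's lateral magnification is m_1 m_2 = (-0.3448)(4.5789) = -1.5789.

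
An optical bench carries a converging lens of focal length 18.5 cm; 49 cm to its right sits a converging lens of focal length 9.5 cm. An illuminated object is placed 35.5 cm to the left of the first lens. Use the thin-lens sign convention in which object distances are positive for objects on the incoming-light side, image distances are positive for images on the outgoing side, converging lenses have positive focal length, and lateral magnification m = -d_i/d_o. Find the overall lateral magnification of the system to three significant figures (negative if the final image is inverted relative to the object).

Lens 1: 1/d_i1 = 1/f_1 - 1/d_o1 = 1/18.5 - 1/35.5 = 0.02589 cm^-1, so d_i1 = 38.632 cm.
m_1 = -(38.632)/35.5 = -1.0882.
That image sits 10.368 cm in front of the second lens, so d_o2 = 10.368 cm.
Lens 2: 1/d_i2 = 1/f_2 - 1/d_o2 = 1/9.5 - 1/(10.368) = 0.00881 cm^-1, so d_i2 = 113.517 cm.
m_2 = -(113.517)/(10.368) = -10.9492.
The system's lateral magnification is m_1 m_2 = (-1.0882)(-10.9492) = 11.9153.

11.9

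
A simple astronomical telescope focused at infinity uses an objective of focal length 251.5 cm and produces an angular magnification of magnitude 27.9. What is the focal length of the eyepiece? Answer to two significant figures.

|M| = f_obj/f_eye, so f_eye = f_obj/|M| = 251.5/27.9 = 9.014 cm.

9.0 cm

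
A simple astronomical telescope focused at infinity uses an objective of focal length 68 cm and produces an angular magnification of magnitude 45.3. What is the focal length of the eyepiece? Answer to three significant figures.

|M| = f_obj/f_eye, so f_eye = f_obj/|M| = 68/45.3 = 1.501 cm.

1.50 cm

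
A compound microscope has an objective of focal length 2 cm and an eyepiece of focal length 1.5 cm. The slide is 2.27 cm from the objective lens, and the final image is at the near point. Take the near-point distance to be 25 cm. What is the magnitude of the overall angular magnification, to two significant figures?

Objective: 1/d_i = 1/f_obj - 1/d_o = 1/2 - 1/2.27 = 0.05947 cm^-1, so d_i = 16.815 cm.
m_obj = -d_i/d_o = -16.815/2.27 = -7.407.
Eyepiece angular magnification (image at near point): M_eye = 1 + D/f_e = 1 + 25/1.5 = 17.667.
Overall M = m_obj x M_eye = (-7.407)(17.667) = -130.86.
|M| = 130.86.

130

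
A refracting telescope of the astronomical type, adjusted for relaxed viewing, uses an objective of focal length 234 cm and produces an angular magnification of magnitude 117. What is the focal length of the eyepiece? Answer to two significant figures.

|M| = f_obj/f_eye, so f_eye = f_obj/|M| = 234/117.0 = 2.000 cm.

2.0 cm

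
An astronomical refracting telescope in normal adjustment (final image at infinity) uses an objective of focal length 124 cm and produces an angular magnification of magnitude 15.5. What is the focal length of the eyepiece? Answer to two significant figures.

|M| = f_obj/f_eye, so f_eye = f_obj/|M| = 124/15.5 = 8.000 cm.

8.0 cm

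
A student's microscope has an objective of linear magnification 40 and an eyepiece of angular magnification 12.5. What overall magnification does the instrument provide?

500

The overall magnification of a compound microscope is the product of the objective and eyepiece magnifications:
M = M_obj x M_eye = 40 x 12.5 = 500.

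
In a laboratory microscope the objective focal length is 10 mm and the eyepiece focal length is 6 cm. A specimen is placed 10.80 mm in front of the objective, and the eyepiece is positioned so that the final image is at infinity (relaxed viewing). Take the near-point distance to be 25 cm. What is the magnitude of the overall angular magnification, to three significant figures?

Convert to cm: f_obj = 10 mm = 1 cm; d_o = 10.80 mm = 1.08 cm.
Objective: 1/d_i = 1/f_obj - 1/d_o = 1/1 - 1/1.08 = 0.07407 cm^-1, so d_i = 13.500 cm.
m_obj = -d_i/d_o = -13.500/1.08 = -12.500.
Eyepiece angular magnification (image at infinity): M_eye = D/f_e = 25/6 = 4.167.
Overall M = m_obj x M_eye = (-12.500)(4.167) = -52.08.
|M| = 52.08.

52.1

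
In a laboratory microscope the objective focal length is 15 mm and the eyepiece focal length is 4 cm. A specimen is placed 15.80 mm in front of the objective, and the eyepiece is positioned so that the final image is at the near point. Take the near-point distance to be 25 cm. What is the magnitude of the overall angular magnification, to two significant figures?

Convert to cm: f_obj = 15 mm = 1.5 cm; d_o = 15.80 mm = 1.58 cm.
Objective: 1/d_i = 1/f_obj - 1/d_o = 1/1.5 - 1/1.58 = 0.03376 cm^-1, so d_i = 29.625 cm.
m_obj = -d_i/d_o = -29.625/1.58 = -18.750.
Eyepiece angular magnification (image at near point): M_eye = 1 + D/f_e = 1 + 25/4 = 7.250.
Overall M = m_obj x M_eye = (-18.750)(7.250) = -135.94.
|M| = 135.94.

140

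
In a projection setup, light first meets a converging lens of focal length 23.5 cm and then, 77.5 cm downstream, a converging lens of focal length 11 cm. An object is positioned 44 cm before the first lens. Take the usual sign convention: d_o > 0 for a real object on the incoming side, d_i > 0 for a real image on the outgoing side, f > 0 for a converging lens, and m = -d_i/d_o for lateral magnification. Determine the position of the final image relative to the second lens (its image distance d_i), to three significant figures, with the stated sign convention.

18.5 cm

First lens: d_i1 = 1/(1/23.5 - 1/44) = 50.439 cm.
The intermediate image is 50.439 cm to the right of lens 1, so d_o2 = L - d_i1 = 77.5 - 50.439 = 27.061 cm.
Second lens: d_i2 = 1/(1/11 - 1/(27.061)) = 18.534 cm.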